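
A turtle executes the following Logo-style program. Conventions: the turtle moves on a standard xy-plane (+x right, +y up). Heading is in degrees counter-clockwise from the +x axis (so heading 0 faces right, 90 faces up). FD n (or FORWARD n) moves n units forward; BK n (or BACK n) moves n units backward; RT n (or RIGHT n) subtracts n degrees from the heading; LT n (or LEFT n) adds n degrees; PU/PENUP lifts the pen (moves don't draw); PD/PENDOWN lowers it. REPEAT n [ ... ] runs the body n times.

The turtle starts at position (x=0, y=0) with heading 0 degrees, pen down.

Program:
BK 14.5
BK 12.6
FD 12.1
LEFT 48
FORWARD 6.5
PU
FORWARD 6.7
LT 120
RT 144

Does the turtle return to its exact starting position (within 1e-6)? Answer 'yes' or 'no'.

Executing turtle program step by step:
Start: pos=(0,0), heading=0, pen down
BK 14.5: (0,0) -> (-14.5,0) [heading=0, draw]
BK 12.6: (-14.5,0) -> (-27.1,0) [heading=0, draw]
FD 12.1: (-27.1,0) -> (-15,0) [heading=0, draw]
LT 48: heading 0 -> 48
FD 6.5: (-15,0) -> (-10.651,4.83) [heading=48, draw]
PU: pen up
FD 6.7: (-10.651,4.83) -> (-6.167,9.81) [heading=48, move]
LT 120: heading 48 -> 168
RT 144: heading 168 -> 24
Final: pos=(-6.167,9.81), heading=24, 4 segment(s) drawn

Start position: (0, 0)
Final position: (-6.167, 9.81)
Distance = 11.587; >= 1e-6 -> NOT closed

Answer: no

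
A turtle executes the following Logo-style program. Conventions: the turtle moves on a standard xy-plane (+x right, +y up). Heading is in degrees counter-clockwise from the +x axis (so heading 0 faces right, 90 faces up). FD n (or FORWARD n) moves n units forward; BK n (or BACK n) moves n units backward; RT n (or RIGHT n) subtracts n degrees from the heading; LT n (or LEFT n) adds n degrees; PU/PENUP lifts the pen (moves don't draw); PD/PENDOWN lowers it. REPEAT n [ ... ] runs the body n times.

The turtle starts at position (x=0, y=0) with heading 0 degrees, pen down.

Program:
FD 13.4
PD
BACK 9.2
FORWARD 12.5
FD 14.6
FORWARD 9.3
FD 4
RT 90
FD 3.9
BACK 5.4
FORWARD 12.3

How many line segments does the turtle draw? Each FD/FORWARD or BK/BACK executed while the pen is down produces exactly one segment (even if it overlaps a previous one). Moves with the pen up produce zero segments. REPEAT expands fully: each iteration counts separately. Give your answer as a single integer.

Executing turtle program step by step:
Start: pos=(0,0), heading=0, pen down
FD 13.4: (0,0) -> (13.4,0) [heading=0, draw]
PD: pen down
BK 9.2: (13.4,0) -> (4.2,0) [heading=0, draw]
FD 12.5: (4.2,0) -> (16.7,0) [heading=0, draw]
FD 14.6: (16.7,0) -> (31.3,0) [heading=0, draw]
FD 9.3: (31.3,0) -> (40.6,0) [heading=0, draw]
FD 4: (40.6,0) -> (44.6,0) [heading=0, draw]
RT 90: heading 0 -> 270
FD 3.9: (44.6,0) -> (44.6,-3.9) [heading=270, draw]
BK 5.4: (44.6,-3.9) -> (44.6,1.5) [heading=270, draw]
FD 12.3: (44.6,1.5) -> (44.6,-10.8) [heading=270, draw]
Final: pos=(44.6,-10.8), heading=270, 9 segment(s) drawn
Segments drawn: 9

Answer: 9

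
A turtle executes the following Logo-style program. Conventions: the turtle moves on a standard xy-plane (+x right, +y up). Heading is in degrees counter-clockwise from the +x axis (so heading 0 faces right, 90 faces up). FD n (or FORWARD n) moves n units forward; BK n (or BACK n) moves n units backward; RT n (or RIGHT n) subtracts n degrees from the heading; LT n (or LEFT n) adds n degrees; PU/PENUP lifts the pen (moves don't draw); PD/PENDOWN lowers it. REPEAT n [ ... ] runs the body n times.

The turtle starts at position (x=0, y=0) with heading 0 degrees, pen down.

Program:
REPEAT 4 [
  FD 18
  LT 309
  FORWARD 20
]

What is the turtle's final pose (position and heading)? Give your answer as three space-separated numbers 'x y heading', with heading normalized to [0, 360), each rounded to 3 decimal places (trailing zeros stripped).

Executing turtle program step by step:
Start: pos=(0,0), heading=0, pen down
REPEAT 4 [
  -- iteration 1/4 --
  FD 18: (0,0) -> (18,0) [heading=0, draw]
  LT 309: heading 0 -> 309
  FD 20: (18,0) -> (30.586,-15.543) [heading=309, draw]
  -- iteration 2/4 --
  FD 18: (30.586,-15.543) -> (41.914,-29.532) [heading=309, draw]
  LT 309: heading 309 -> 258
  FD 20: (41.914,-29.532) -> (37.756,-49.094) [heading=258, draw]
  -- iteration 3/4 --
  FD 18: (37.756,-49.094) -> (34.014,-66.701) [heading=258, draw]
  LT 309: heading 258 -> 207
  FD 20: (34.014,-66.701) -> (16.193,-75.781) [heading=207, draw]
  -- iteration 4/4 --
  FD 18: (16.193,-75.781) -> (0.155,-83.953) [heading=207, draw]
  LT 309: heading 207 -> 156
  FD 20: (0.155,-83.953) -> (-18.116,-75.818) [heading=156, draw]
]
Final: pos=(-18.116,-75.818), heading=156, 8 segment(s) drawn

Answer: -18.116 -75.818 156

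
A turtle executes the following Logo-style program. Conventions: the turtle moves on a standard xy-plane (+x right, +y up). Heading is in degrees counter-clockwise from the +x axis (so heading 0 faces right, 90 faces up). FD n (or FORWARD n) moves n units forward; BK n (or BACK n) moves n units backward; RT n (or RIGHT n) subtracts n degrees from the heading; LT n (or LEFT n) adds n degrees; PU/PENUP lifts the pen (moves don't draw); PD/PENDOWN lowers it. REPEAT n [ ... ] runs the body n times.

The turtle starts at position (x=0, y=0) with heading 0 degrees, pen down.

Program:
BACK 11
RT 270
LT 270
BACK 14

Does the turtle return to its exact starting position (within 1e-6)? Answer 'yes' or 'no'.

Executing turtle program step by step:
Start: pos=(0,0), heading=0, pen down
BK 11: (0,0) -> (-11,0) [heading=0, draw]
RT 270: heading 0 -> 90
LT 270: heading 90 -> 0
BK 14: (-11,0) -> (-25,0) [heading=0, draw]
Final: pos=(-25,0), heading=0, 2 segment(s) drawn

Start position: (0, 0)
Final position: (-25, 0)
Distance = 25; >= 1e-6 -> NOT closed

Answer: no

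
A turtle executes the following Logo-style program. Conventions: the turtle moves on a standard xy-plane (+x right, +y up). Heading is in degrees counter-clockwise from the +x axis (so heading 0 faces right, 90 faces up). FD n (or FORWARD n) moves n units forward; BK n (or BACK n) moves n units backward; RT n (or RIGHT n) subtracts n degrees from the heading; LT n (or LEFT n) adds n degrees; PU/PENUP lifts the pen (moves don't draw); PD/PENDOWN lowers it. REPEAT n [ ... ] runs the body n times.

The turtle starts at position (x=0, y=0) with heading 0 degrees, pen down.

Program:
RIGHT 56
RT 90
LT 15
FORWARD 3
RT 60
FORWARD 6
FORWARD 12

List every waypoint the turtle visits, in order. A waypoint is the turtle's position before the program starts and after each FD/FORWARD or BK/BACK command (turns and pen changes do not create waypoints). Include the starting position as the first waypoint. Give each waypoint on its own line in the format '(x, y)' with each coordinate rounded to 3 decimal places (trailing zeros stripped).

Executing turtle program step by step:
Start: pos=(0,0), heading=0, pen down
RT 56: heading 0 -> 304
RT 90: heading 304 -> 214
LT 15: heading 214 -> 229
FD 3: (0,0) -> (-1.968,-2.264) [heading=229, draw]
RT 60: heading 229 -> 169
FD 6: (-1.968,-2.264) -> (-7.858,-1.119) [heading=169, draw]
FD 12: (-7.858,-1.119) -> (-19.637,1.17) [heading=169, draw]
Final: pos=(-19.637,1.17), heading=169, 3 segment(s) drawn
Waypoints (4 total):
(0, 0)
(-1.968, -2.264)
(-7.858, -1.119)
(-19.637, 1.17)

Answer: (0, 0)
(-1.968, -2.264)
(-7.858, -1.119)
(-19.637, 1.17)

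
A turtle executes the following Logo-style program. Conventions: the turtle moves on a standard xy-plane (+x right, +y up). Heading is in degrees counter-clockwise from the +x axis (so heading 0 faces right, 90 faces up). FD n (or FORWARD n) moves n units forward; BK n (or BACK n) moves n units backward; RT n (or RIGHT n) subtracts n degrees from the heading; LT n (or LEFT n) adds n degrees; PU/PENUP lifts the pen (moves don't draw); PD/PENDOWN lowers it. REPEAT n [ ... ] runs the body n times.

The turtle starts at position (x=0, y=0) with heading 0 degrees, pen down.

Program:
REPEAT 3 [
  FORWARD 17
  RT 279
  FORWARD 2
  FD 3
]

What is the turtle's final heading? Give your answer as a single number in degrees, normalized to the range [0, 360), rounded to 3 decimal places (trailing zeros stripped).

Answer: 243

Derivation:
Executing turtle program step by step:
Start: pos=(0,0), heading=0, pen down
REPEAT 3 [
  -- iteration 1/3 --
  FD 17: (0,0) -> (17,0) [heading=0, draw]
  RT 279: heading 0 -> 81
  FD 2: (17,0) -> (17.313,1.975) [heading=81, draw]
  FD 3: (17.313,1.975) -> (17.782,4.938) [heading=81, draw]
  -- iteration 2/3 --
  FD 17: (17.782,4.938) -> (20.442,21.729) [heading=81, draw]
  RT 279: heading 81 -> 162
  FD 2: (20.442,21.729) -> (18.539,22.347) [heading=162, draw]
  FD 3: (18.539,22.347) -> (15.686,23.274) [heading=162, draw]
  -- iteration 3/3 --
  FD 17: (15.686,23.274) -> (-0.482,28.528) [heading=162, draw]
  RT 279: heading 162 -> 243
  FD 2: (-0.482,28.528) -> (-1.39,26.746) [heading=243, draw]
  FD 3: (-1.39,26.746) -> (-2.752,24.072) [heading=243, draw]
]
Final: pos=(-2.752,24.072), heading=243, 9 segment(s) drawn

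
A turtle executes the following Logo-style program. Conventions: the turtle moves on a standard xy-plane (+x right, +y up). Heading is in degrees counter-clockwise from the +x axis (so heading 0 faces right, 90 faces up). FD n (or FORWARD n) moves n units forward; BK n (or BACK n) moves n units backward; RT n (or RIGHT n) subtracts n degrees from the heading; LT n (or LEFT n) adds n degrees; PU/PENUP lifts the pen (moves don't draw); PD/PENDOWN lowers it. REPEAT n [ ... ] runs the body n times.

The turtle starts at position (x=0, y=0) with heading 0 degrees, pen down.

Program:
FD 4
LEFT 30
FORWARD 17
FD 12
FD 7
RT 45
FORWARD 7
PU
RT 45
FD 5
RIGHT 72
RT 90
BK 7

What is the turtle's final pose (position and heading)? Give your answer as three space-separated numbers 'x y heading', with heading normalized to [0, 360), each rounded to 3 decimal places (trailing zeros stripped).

Executing turtle program step by step:
Start: pos=(0,0), heading=0, pen down
FD 4: (0,0) -> (4,0) [heading=0, draw]
LT 30: heading 0 -> 30
FD 17: (4,0) -> (18.722,8.5) [heading=30, draw]
FD 12: (18.722,8.5) -> (29.115,14.5) [heading=30, draw]
FD 7: (29.115,14.5) -> (35.177,18) [heading=30, draw]
RT 45: heading 30 -> 345
FD 7: (35.177,18) -> (41.938,16.188) [heading=345, draw]
PU: pen up
RT 45: heading 345 -> 300
FD 5: (41.938,16.188) -> (44.438,11.858) [heading=300, move]
RT 72: heading 300 -> 228
RT 90: heading 228 -> 138
BK 7: (44.438,11.858) -> (49.64,7.174) [heading=138, move]
Final: pos=(49.64,7.174), heading=138, 5 segment(s) drawn

Answer: 49.64 7.174 138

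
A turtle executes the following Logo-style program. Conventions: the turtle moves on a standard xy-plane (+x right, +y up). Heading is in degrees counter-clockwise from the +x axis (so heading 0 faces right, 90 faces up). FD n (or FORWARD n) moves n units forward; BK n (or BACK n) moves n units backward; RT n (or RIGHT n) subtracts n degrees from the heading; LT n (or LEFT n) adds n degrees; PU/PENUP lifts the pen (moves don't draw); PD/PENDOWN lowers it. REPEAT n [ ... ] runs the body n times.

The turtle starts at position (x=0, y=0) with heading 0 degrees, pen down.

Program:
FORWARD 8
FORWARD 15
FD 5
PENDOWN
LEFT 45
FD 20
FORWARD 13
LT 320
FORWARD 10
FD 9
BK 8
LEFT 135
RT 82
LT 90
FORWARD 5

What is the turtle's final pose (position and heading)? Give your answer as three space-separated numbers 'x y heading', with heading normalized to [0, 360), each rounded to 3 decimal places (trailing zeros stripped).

Executing turtle program step by step:
Start: pos=(0,0), heading=0, pen down
FD 8: (0,0) -> (8,0) [heading=0, draw]
FD 15: (8,0) -> (23,0) [heading=0, draw]
FD 5: (23,0) -> (28,0) [heading=0, draw]
PD: pen down
LT 45: heading 0 -> 45
FD 20: (28,0) -> (42.142,14.142) [heading=45, draw]
FD 13: (42.142,14.142) -> (51.335,23.335) [heading=45, draw]
LT 320: heading 45 -> 5
FD 10: (51.335,23.335) -> (61.296,24.206) [heading=5, draw]
FD 9: (61.296,24.206) -> (70.262,24.99) [heading=5, draw]
BK 8: (70.262,24.99) -> (62.293,24.293) [heading=5, draw]
LT 135: heading 5 -> 140
RT 82: heading 140 -> 58
LT 90: heading 58 -> 148
FD 5: (62.293,24.293) -> (58.052,26.943) [heading=148, draw]
Final: pos=(58.052,26.943), heading=148, 9 segment(s) drawn

Answer: 58.052 26.943 148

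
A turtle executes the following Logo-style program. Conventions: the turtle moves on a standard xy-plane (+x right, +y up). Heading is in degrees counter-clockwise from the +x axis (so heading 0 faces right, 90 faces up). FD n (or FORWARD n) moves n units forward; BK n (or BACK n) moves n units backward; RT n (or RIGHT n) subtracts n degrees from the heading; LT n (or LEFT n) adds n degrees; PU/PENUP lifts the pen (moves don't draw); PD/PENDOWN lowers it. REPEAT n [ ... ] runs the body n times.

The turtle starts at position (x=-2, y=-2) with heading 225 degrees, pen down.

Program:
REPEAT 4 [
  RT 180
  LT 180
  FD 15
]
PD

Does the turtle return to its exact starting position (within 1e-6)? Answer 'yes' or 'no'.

Executing turtle program step by step:
Start: pos=(-2,-2), heading=225, pen down
REPEAT 4 [
  -- iteration 1/4 --
  RT 180: heading 225 -> 45
  LT 180: heading 45 -> 225
  FD 15: (-2,-2) -> (-12.607,-12.607) [heading=225, draw]
  -- iteration 2/4 --
  RT 180: heading 225 -> 45
  LT 180: heading 45 -> 225
  FD 15: (-12.607,-12.607) -> (-23.213,-23.213) [heading=225, draw]
  -- iteration 3/4 --
  RT 180: heading 225 -> 45
  LT 180: heading 45 -> 225
  FD 15: (-23.213,-23.213) -> (-33.82,-33.82) [heading=225, draw]
  -- iteration 4/4 --
  RT 180: heading 225 -> 45
  LT 180: heading 45 -> 225
  FD 15: (-33.82,-33.82) -> (-44.426,-44.426) [heading=225, draw]
]
PD: pen down
Final: pos=(-44.426,-44.426), heading=225, 4 segment(s) drawn

Start position: (-2, -2)
Final position: (-44.426, -44.426)
Distance = 60; >= 1e-6 -> NOT closed

Answer: no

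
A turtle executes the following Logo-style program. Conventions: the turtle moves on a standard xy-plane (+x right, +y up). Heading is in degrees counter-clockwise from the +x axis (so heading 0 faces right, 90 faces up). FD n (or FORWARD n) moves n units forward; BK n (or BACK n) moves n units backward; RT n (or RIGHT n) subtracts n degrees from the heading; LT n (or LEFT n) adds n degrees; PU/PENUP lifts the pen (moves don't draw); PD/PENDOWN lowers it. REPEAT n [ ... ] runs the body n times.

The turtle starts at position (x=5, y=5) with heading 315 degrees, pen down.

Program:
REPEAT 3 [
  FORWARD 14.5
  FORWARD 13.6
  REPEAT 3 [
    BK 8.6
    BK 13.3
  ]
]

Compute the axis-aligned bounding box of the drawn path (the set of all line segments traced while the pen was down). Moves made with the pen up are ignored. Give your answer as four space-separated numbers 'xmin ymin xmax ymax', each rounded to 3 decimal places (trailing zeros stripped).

Answer: -74.762 -14.87 24.87 84.762

Derivation:
Executing turtle program step by step:
Start: pos=(5,5), heading=315, pen down
REPEAT 3 [
  -- iteration 1/3 --
  FD 14.5: (5,5) -> (15.253,-5.253) [heading=315, draw]
  FD 13.6: (15.253,-5.253) -> (24.87,-14.87) [heading=315, draw]
  REPEAT 3 [
    -- iteration 1/3 --
    BK 8.6: (24.87,-14.87) -> (18.789,-8.789) [heading=315, draw]
    BK 13.3: (18.789,-8.789) -> (9.384,0.616) [heading=315, draw]
    -- iteration 2/3 --
    BK 8.6: (9.384,0.616) -> (3.303,6.697) [heading=315, draw]
    BK 13.3: (3.303,6.697) -> (-6.102,16.102) [heading=315, draw]
    -- iteration 3/3 --
    BK 8.6: (-6.102,16.102) -> (-12.183,22.183) [heading=315, draw]
    BK 13.3: (-12.183,22.183) -> (-21.587,31.587) [heading=315, draw]
  ]
  -- iteration 2/3 --
  FD 14.5: (-21.587,31.587) -> (-11.334,21.334) [heading=315, draw]
  FD 13.6: (-11.334,21.334) -> (-1.718,11.718) [heading=315, draw]
  REPEAT 3 [
    -- iteration 1/3 --
    BK 8.6: (-1.718,11.718) -> (-7.799,17.799) [heading=315, draw]
    BK 13.3: (-7.799,17.799) -> (-17.203,27.203) [heading=315, draw]
    -- iteration 2/3 --
    BK 8.6: (-17.203,27.203) -> (-23.284,33.284) [heading=315, draw]
    BK 13.3: (-23.284,33.284) -> (-32.689,42.689) [heading=315, draw]
    -- iteration 3/3 --
    BK 8.6: (-32.689,42.689) -> (-38.77,48.77) [heading=315, draw]
    BK 13.3: (-38.77,48.77) -> (-48.174,58.174) [heading=315, draw]
  ]
  -- iteration 3/3 --
  FD 14.5: (-48.174,58.174) -> (-37.921,47.921) [heading=315, draw]
  FD 13.6: (-37.921,47.921) -> (-28.305,38.305) [heading=315, draw]
  REPEAT 3 [
    -- iteration 1/3 --
    BK 8.6: (-28.305,38.305) -> (-34.386,44.386) [heading=315, draw]
    BK 13.3: (-34.386,44.386) -> (-43.79,53.79) [heading=315, draw]
    -- iteration 2/3 --
    BK 8.6: (-43.79,53.79) -> (-49.871,59.871) [heading=315, draw]
    BK 13.3: (-49.871,59.871) -> (-59.276,69.276) [heading=315, draw]
    -- iteration 3/3 --
    BK 8.6: (-59.276,69.276) -> (-65.357,75.357) [heading=315, draw]
    BK 13.3: (-65.357,75.357) -> (-74.762,84.762) [heading=315, draw]
  ]
]
Final: pos=(-74.762,84.762), heading=315, 24 segment(s) drawn

Segment endpoints: x in {-74.762, -65.357, -59.276, -49.871, -48.174, -43.79, -38.77, -37.921, -34.386, -32.689, -28.305, -23.284, -21.587, -17.203, -12.183, -11.334, -7.799, -6.102, -1.718, 3.303, 5, 9.384, 15.253, 18.789, 24.87}, y in {-14.87, -8.789, -5.253, 0.616, 5, 6.697, 11.718, 16.102, 17.799, 21.334, 22.183, 27.203, 31.587, 33.284, 38.305, 42.689, 44.386, 47.921, 48.77, 53.79, 58.174, 59.871, 69.276, 75.357, 84.762}
xmin=-74.762, ymin=-14.87, xmax=24.87, ymax=84.762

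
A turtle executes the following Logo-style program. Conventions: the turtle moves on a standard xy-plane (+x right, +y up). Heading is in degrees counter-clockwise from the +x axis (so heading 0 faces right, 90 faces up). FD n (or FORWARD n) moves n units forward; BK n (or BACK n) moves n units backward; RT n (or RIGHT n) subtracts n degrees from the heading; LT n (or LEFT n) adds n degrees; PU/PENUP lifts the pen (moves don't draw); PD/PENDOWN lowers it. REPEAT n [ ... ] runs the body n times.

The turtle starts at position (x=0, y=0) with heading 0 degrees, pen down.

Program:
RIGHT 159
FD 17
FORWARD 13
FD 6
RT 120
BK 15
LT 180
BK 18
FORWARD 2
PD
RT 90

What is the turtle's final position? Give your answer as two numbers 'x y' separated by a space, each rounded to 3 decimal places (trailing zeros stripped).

Executing turtle program step by step:
Start: pos=(0,0), heading=0, pen down
RT 159: heading 0 -> 201
FD 17: (0,0) -> (-15.871,-6.092) [heading=201, draw]
FD 13: (-15.871,-6.092) -> (-28.007,-10.751) [heading=201, draw]
FD 6: (-28.007,-10.751) -> (-33.609,-12.901) [heading=201, draw]
RT 120: heading 201 -> 81
BK 15: (-33.609,-12.901) -> (-35.955,-27.717) [heading=81, draw]
LT 180: heading 81 -> 261
BK 18: (-35.955,-27.717) -> (-33.14,-9.938) [heading=261, draw]
FD 2: (-33.14,-9.938) -> (-33.452,-11.914) [heading=261, draw]
PD: pen down
RT 90: heading 261 -> 171
Final: pos=(-33.452,-11.914), heading=171, 6 segment(s) drawn

Answer: -33.452 -11.914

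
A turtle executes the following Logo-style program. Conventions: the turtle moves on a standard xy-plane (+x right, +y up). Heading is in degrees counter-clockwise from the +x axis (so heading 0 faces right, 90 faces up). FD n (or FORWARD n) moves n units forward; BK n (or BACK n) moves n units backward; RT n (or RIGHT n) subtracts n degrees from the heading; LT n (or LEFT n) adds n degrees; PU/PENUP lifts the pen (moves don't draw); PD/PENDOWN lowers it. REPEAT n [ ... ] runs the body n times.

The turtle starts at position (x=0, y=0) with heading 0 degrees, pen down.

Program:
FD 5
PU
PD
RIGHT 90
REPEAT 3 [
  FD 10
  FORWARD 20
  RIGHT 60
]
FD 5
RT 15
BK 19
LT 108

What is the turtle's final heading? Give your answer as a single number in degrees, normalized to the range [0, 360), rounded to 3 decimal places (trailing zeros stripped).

Executing turtle program step by step:
Start: pos=(0,0), heading=0, pen down
FD 5: (0,0) -> (5,0) [heading=0, draw]
PU: pen up
PD: pen down
RT 90: heading 0 -> 270
REPEAT 3 [
  -- iteration 1/3 --
  FD 10: (5,0) -> (5,-10) [heading=270, draw]
  FD 20: (5,-10) -> (5,-30) [heading=270, draw]
  RT 60: heading 270 -> 210
  -- iteration 2/3 --
  FD 10: (5,-30) -> (-3.66,-35) [heading=210, draw]
  FD 20: (-3.66,-35) -> (-20.981,-45) [heading=210, draw]
  RT 60: heading 210 -> 150
  -- iteration 3/3 --
  FD 10: (-20.981,-45) -> (-29.641,-40) [heading=150, draw]
  FD 20: (-29.641,-40) -> (-46.962,-30) [heading=150, draw]
  RT 60: heading 150 -> 90
]
FD 5: (-46.962,-30) -> (-46.962,-25) [heading=90, draw]
RT 15: heading 90 -> 75
BK 19: (-46.962,-25) -> (-51.879,-43.353) [heading=75, draw]
LT 108: heading 75 -> 183
Final: pos=(-51.879,-43.353), heading=183, 9 segment(s) drawn

Answer: 183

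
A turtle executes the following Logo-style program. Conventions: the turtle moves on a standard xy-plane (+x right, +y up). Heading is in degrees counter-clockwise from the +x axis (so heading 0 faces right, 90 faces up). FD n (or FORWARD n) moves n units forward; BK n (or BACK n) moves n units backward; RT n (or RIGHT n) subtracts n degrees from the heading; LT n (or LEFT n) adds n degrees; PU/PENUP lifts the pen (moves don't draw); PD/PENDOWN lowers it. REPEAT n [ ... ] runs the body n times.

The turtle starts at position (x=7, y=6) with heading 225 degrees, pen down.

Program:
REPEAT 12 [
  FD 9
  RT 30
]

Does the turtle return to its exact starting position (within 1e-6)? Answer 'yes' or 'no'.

Executing turtle program step by step:
Start: pos=(7,6), heading=225, pen down
REPEAT 12 [
  -- iteration 1/12 --
  FD 9: (7,6) -> (0.636,-0.364) [heading=225, draw]
  RT 30: heading 225 -> 195
  -- iteration 2/12 --
  FD 9: (0.636,-0.364) -> (-8.057,-2.693) [heading=195, draw]
  RT 30: heading 195 -> 165
  -- iteration 3/12 --
  FD 9: (-8.057,-2.693) -> (-16.751,-0.364) [heading=165, draw]
  RT 30: heading 165 -> 135
  -- iteration 4/12 --
  FD 9: (-16.751,-0.364) -> (-23.115,6) [heading=135, draw]
  RT 30: heading 135 -> 105
  -- iteration 5/12 --
  FD 9: (-23.115,6) -> (-25.444,14.693) [heading=105, draw]
  RT 30: heading 105 -> 75
  -- iteration 6/12 --
  FD 9: (-25.444,14.693) -> (-23.115,23.387) [heading=75, draw]
  RT 30: heading 75 -> 45
  -- iteration 7/12 --
  FD 9: (-23.115,23.387) -> (-16.751,29.751) [heading=45, draw]
  RT 30: heading 45 -> 15
  -- iteration 8/12 --
  FD 9: (-16.751,29.751) -> (-8.057,32.08) [heading=15, draw]
  RT 30: heading 15 -> 345
  -- iteration 9/12 --
  FD 9: (-8.057,32.08) -> (0.636,29.751) [heading=345, draw]
  RT 30: heading 345 -> 315
  -- iteration 10/12 --
  FD 9: (0.636,29.751) -> (7,23.387) [heading=315, draw]
  RT 30: heading 315 -> 285
  -- iteration 11/12 --
  FD 9: (7,23.387) -> (9.329,14.693) [heading=285, draw]
  RT 30: heading 285 -> 255
  -- iteration 12/12 --
  FD 9: (9.329,14.693) -> (7,6) [heading=255, draw]
  RT 30: heading 255 -> 225
]
Final: pos=(7,6), heading=225, 12 segment(s) drawn

Start position: (7, 6)
Final position: (7, 6)
Distance = 0; < 1e-6 -> CLOSED

Answer: yes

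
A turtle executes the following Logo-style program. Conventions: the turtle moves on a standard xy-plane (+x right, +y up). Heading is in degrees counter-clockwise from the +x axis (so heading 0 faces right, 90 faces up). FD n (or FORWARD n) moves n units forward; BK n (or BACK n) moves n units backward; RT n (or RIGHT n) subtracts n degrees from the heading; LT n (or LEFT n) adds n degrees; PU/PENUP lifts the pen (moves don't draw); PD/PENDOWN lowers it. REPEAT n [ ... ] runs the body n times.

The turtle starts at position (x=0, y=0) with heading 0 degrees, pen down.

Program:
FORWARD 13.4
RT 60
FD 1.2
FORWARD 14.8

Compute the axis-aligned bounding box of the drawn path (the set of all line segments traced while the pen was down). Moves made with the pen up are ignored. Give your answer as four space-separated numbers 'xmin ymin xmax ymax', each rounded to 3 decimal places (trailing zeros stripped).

Executing turtle program step by step:
Start: pos=(0,0), heading=0, pen down
FD 13.4: (0,0) -> (13.4,0) [heading=0, draw]
RT 60: heading 0 -> 300
FD 1.2: (13.4,0) -> (14,-1.039) [heading=300, draw]
FD 14.8: (14,-1.039) -> (21.4,-13.856) [heading=300, draw]
Final: pos=(21.4,-13.856), heading=300, 3 segment(s) drawn

Segment endpoints: x in {0, 13.4, 14, 21.4}, y in {-13.856, -1.039, 0}
xmin=0, ymin=-13.856, xmax=21.4, ymax=0

Answer: 0 -13.856 21.4 0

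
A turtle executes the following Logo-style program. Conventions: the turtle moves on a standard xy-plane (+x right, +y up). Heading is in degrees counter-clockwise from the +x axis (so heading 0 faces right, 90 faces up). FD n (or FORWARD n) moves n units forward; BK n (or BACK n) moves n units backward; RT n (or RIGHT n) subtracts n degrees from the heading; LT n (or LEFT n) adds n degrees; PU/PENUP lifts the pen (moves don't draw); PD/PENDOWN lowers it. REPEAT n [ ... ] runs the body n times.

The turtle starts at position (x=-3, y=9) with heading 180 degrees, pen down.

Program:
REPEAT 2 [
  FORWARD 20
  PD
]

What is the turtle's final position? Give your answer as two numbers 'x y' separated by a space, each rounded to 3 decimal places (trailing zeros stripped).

Answer: -43 9

Derivation:
Executing turtle program step by step:
Start: pos=(-3,9), heading=180, pen down
REPEAT 2 [
  -- iteration 1/2 --
  FD 20: (-3,9) -> (-23,9) [heading=180, draw]
  PD: pen down
  -- iteration 2/2 --
  FD 20: (-23,9) -> (-43,9) [heading=180, draw]
  PD: pen down
]
Final: pos=(-43,9), heading=180, 2 segment(s) drawn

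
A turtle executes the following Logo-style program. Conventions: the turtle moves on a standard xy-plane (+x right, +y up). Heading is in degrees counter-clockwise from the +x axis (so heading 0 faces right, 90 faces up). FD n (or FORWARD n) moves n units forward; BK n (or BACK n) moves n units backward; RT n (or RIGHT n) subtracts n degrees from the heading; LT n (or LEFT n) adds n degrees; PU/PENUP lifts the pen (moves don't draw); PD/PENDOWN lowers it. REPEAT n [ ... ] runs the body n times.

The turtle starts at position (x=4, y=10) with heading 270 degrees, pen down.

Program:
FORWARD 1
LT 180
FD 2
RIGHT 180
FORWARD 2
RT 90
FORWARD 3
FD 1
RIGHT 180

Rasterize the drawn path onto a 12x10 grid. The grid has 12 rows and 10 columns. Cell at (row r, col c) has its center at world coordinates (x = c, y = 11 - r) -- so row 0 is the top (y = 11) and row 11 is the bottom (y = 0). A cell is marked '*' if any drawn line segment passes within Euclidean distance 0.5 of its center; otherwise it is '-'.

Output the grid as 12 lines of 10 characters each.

Answer: ----*-----
----*-----
*****-----
----------
----------
----------
----------
----------
----------
----------
----------
----------

Derivation:
Segment 0: (4,10) -> (4,9)
Segment 1: (4,9) -> (4,11)
Segment 2: (4,11) -> (4,9)
Segment 3: (4,9) -> (1,9)
Segment 4: (1,9) -> (0,9)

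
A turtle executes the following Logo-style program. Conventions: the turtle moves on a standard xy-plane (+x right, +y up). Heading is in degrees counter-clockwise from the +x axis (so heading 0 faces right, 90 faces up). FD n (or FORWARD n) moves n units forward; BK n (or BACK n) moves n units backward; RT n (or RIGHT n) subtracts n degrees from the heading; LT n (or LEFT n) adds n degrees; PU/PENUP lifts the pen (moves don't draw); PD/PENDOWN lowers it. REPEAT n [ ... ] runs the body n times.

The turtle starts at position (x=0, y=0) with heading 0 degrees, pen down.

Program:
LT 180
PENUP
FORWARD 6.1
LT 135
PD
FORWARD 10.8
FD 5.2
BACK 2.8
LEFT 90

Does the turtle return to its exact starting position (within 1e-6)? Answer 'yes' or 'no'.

Executing turtle program step by step:
Start: pos=(0,0), heading=0, pen down
LT 180: heading 0 -> 180
PU: pen up
FD 6.1: (0,0) -> (-6.1,0) [heading=180, move]
LT 135: heading 180 -> 315
PD: pen down
FD 10.8: (-6.1,0) -> (1.537,-7.637) [heading=315, draw]
FD 5.2: (1.537,-7.637) -> (5.214,-11.314) [heading=315, draw]
BK 2.8: (5.214,-11.314) -> (3.234,-9.334) [heading=315, draw]
LT 90: heading 315 -> 45
Final: pos=(3.234,-9.334), heading=45, 3 segment(s) drawn

Start position: (0, 0)
Final position: (3.234, -9.334)
Distance = 9.878; >= 1e-6 -> NOT closed

Answer: no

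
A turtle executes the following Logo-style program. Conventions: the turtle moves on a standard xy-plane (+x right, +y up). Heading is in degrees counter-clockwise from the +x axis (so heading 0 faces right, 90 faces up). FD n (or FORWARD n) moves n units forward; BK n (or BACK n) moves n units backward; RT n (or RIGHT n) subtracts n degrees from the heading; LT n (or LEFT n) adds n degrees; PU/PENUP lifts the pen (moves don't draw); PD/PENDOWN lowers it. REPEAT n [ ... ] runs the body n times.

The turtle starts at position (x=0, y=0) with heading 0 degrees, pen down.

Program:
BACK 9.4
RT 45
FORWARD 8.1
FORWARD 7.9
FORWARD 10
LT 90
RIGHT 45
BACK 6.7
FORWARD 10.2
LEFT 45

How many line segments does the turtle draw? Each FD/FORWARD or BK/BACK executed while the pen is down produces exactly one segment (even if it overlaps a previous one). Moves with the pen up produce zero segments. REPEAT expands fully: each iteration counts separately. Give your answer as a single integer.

Executing turtle program step by step:
Start: pos=(0,0), heading=0, pen down
BK 9.4: (0,0) -> (-9.4,0) [heading=0, draw]
RT 45: heading 0 -> 315
FD 8.1: (-9.4,0) -> (-3.672,-5.728) [heading=315, draw]
FD 7.9: (-3.672,-5.728) -> (1.914,-11.314) [heading=315, draw]
FD 10: (1.914,-11.314) -> (8.985,-18.385) [heading=315, draw]
LT 90: heading 315 -> 45
RT 45: heading 45 -> 0
BK 6.7: (8.985,-18.385) -> (2.285,-18.385) [heading=0, draw]
FD 10.2: (2.285,-18.385) -> (12.485,-18.385) [heading=0, draw]
LT 45: heading 0 -> 45
Final: pos=(12.485,-18.385), heading=45, 6 segment(s) drawn
Segments drawn: 6

Answer: 6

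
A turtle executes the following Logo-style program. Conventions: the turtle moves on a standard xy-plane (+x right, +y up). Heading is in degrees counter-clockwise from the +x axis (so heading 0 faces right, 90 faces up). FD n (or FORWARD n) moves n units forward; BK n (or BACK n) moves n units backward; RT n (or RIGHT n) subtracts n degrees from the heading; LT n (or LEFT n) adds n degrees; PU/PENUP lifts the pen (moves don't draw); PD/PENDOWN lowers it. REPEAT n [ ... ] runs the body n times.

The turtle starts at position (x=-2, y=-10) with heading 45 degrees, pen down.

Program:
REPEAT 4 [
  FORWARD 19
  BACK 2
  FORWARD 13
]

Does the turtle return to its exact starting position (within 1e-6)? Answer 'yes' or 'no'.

Executing turtle program step by step:
Start: pos=(-2,-10), heading=45, pen down
REPEAT 4 [
  -- iteration 1/4 --
  FD 19: (-2,-10) -> (11.435,3.435) [heading=45, draw]
  BK 2: (11.435,3.435) -> (10.021,2.021) [heading=45, draw]
  FD 13: (10.021,2.021) -> (19.213,11.213) [heading=45, draw]
  -- iteration 2/4 --
  FD 19: (19.213,11.213) -> (32.648,24.648) [heading=45, draw]
  BK 2: (32.648,24.648) -> (31.234,23.234) [heading=45, draw]
  FD 13: (31.234,23.234) -> (40.426,32.426) [heading=45, draw]
  -- iteration 3/4 --
  FD 19: (40.426,32.426) -> (53.861,45.861) [heading=45, draw]
  BK 2: (53.861,45.861) -> (52.447,44.447) [heading=45, draw]
  FD 13: (52.447,44.447) -> (61.64,53.64) [heading=45, draw]
  -- iteration 4/4 --
  FD 19: (61.64,53.64) -> (75.075,67.075) [heading=45, draw]
  BK 2: (75.075,67.075) -> (73.66,65.66) [heading=45, draw]
  FD 13: (73.66,65.66) -> (82.853,74.853) [heading=45, draw]
]
Final: pos=(82.853,74.853), heading=45, 12 segment(s) drawn

Start position: (-2, -10)
Final position: (82.853, 74.853)
Distance = 120; >= 1e-6 -> NOT closed

Answer: no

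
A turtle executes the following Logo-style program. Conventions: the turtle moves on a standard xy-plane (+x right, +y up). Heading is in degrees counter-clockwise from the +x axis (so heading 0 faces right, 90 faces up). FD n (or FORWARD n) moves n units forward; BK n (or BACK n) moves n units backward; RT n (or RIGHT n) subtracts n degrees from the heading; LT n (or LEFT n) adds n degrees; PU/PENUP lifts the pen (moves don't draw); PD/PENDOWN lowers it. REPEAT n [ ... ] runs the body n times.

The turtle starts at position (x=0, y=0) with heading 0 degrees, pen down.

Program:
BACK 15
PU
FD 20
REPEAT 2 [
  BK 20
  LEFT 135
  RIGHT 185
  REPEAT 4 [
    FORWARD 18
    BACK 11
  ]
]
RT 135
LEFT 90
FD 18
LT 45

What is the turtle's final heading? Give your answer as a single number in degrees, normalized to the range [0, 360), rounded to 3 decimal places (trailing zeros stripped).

Answer: 260

Derivation:
Executing turtle program step by step:
Start: pos=(0,0), heading=0, pen down
BK 15: (0,0) -> (-15,0) [heading=0, draw]
PU: pen up
FD 20: (-15,0) -> (5,0) [heading=0, move]
REPEAT 2 [
  -- iteration 1/2 --
  BK 20: (5,0) -> (-15,0) [heading=0, move]
  LT 135: heading 0 -> 135
  RT 185: heading 135 -> 310
  REPEAT 4 [
    -- iteration 1/4 --
    FD 18: (-15,0) -> (-3.43,-13.789) [heading=310, move]
    BK 11: (-3.43,-13.789) -> (-10.5,-5.362) [heading=310, move]
    -- iteration 2/4 --
    FD 18: (-10.5,-5.362) -> (1.07,-19.151) [heading=310, move]
    BK 11: (1.07,-19.151) -> (-6.001,-10.725) [heading=310, move]
    -- iteration 3/4 --
    FD 18: (-6.001,-10.725) -> (5.569,-24.513) [heading=310, move]
    BK 11: (5.569,-24.513) -> (-1.501,-16.087) [heading=310, move]
    -- iteration 4/4 --
    FD 18: (-1.501,-16.087) -> (10.069,-29.876) [heading=310, move]
    BK 11: (10.069,-29.876) -> (2.998,-21.449) [heading=310, move]
  ]
  -- iteration 2/2 --
  BK 20: (2.998,-21.449) -> (-9.858,-6.128) [heading=310, move]
  LT 135: heading 310 -> 85
  RT 185: heading 85 -> 260
  REPEAT 4 [
    -- iteration 1/4 --
    FD 18: (-9.858,-6.128) -> (-12.983,-23.855) [heading=260, move]
    BK 11: (-12.983,-23.855) -> (-11.073,-13.022) [heading=260, move]
    -- iteration 2/4 --
    FD 18: (-11.073,-13.022) -> (-14.199,-30.749) [heading=260, move]
    BK 11: (-14.199,-30.749) -> (-12.289,-19.916) [heading=260, move]
    -- iteration 3/4 --
    FD 18: (-12.289,-19.916) -> (-15.414,-37.642) [heading=260, move]
    BK 11: (-15.414,-37.642) -> (-13.504,-26.809) [heading=260, move]
    -- iteration 4/4 --
    FD 18: (-13.504,-26.809) -> (-16.63,-44.536) [heading=260, move]
    BK 11: (-16.63,-44.536) -> (-14.72,-33.703) [heading=260, move]
  ]
]
RT 135: heading 260 -> 125
LT 90: heading 125 -> 215
FD 18: (-14.72,-33.703) -> (-29.465,-44.027) [heading=215, move]
LT 45: heading 215 -> 260
Final: pos=(-29.465,-44.027), heading=260, 1 segment(s) drawn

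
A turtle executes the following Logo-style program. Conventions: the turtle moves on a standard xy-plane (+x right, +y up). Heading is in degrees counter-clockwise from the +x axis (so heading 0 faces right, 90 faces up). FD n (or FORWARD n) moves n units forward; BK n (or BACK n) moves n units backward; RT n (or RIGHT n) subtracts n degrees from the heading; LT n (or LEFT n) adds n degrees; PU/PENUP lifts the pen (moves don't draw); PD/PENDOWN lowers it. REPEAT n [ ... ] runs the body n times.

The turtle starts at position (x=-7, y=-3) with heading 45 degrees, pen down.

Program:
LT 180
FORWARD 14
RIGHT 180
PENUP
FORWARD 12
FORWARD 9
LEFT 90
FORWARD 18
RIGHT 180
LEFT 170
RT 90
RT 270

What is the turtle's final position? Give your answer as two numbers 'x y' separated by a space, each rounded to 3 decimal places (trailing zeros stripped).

Executing turtle program step by step:
Start: pos=(-7,-3), heading=45, pen down
LT 180: heading 45 -> 225
FD 14: (-7,-3) -> (-16.899,-12.899) [heading=225, draw]
RT 180: heading 225 -> 45
PU: pen up
FD 12: (-16.899,-12.899) -> (-8.414,-4.414) [heading=45, move]
FD 9: (-8.414,-4.414) -> (-2.05,1.95) [heading=45, move]
LT 90: heading 45 -> 135
FD 18: (-2.05,1.95) -> (-14.778,14.678) [heading=135, move]
RT 180: heading 135 -> 315
LT 170: heading 315 -> 125
RT 90: heading 125 -> 35
RT 270: heading 35 -> 125
Final: pos=(-14.778,14.678), heading=125, 1 segment(s) drawn

Answer: -14.778 14.678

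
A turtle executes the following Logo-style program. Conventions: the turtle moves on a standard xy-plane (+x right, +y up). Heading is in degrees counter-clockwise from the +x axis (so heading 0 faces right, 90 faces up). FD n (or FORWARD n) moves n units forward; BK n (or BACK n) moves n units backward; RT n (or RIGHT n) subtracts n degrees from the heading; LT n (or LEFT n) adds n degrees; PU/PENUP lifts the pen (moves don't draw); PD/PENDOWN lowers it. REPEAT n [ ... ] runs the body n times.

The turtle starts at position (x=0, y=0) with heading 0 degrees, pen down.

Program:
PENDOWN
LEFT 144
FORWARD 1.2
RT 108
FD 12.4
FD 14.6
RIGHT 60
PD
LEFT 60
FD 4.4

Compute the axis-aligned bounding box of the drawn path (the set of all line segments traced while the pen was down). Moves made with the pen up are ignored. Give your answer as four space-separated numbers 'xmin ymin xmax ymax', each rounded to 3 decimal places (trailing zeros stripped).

Answer: -0.971 0 24.432 19.162

Derivation:
Executing turtle program step by step:
Start: pos=(0,0), heading=0, pen down
PD: pen down
LT 144: heading 0 -> 144
FD 1.2: (0,0) -> (-0.971,0.705) [heading=144, draw]
RT 108: heading 144 -> 36
FD 12.4: (-0.971,0.705) -> (9.061,7.994) [heading=36, draw]
FD 14.6: (9.061,7.994) -> (20.873,16.576) [heading=36, draw]
RT 60: heading 36 -> 336
PD: pen down
LT 60: heading 336 -> 36
FD 4.4: (20.873,16.576) -> (24.432,19.162) [heading=36, draw]
Final: pos=(24.432,19.162), heading=36, 4 segment(s) drawn

Segment endpoints: x in {-0.971, 0, 9.061, 20.873, 24.432}, y in {0, 0.705, 7.994, 16.576, 19.162}
xmin=-0.971, ymin=0, xmax=24.432, ymax=19.162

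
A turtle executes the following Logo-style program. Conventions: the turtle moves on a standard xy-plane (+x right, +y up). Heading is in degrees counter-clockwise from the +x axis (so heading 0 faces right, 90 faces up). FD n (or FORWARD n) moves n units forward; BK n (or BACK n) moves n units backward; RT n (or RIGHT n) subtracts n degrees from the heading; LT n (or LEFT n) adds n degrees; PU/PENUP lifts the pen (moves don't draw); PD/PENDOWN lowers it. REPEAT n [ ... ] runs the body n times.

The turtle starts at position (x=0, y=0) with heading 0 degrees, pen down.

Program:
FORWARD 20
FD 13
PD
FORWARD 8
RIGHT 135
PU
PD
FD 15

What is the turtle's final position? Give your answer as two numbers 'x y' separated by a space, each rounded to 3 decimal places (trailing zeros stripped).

Executing turtle program step by step:
Start: pos=(0,0), heading=0, pen down
FD 20: (0,0) -> (20,0) [heading=0, draw]
FD 13: (20,0) -> (33,0) [heading=0, draw]
PD: pen down
FD 8: (33,0) -> (41,0) [heading=0, draw]
RT 135: heading 0 -> 225
PU: pen up
PD: pen down
FD 15: (41,0) -> (30.393,-10.607) [heading=225, draw]
Final: pos=(30.393,-10.607), heading=225, 4 segment(s) drawn

Answer: 30.393 -10.607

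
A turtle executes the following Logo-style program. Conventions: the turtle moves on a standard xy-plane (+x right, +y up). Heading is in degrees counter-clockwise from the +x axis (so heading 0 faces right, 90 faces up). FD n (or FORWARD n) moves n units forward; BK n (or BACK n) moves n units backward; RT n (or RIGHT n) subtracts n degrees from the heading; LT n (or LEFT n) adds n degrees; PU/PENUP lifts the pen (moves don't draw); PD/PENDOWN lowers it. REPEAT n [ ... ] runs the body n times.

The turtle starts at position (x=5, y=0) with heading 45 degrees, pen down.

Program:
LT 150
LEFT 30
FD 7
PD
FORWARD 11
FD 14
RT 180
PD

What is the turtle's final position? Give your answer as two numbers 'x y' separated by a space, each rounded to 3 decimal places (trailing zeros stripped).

Answer: -17.627 -22.627

Derivation:
Executing turtle program step by step:
Start: pos=(5,0), heading=45, pen down
LT 150: heading 45 -> 195
LT 30: heading 195 -> 225
FD 7: (5,0) -> (0.05,-4.95) [heading=225, draw]
PD: pen down
FD 11: (0.05,-4.95) -> (-7.728,-12.728) [heading=225, draw]
FD 14: (-7.728,-12.728) -> (-17.627,-22.627) [heading=225, draw]
RT 180: heading 225 -> 45
PD: pen down
Final: pos=(-17.627,-22.627), heading=45, 3 segment(s) drawn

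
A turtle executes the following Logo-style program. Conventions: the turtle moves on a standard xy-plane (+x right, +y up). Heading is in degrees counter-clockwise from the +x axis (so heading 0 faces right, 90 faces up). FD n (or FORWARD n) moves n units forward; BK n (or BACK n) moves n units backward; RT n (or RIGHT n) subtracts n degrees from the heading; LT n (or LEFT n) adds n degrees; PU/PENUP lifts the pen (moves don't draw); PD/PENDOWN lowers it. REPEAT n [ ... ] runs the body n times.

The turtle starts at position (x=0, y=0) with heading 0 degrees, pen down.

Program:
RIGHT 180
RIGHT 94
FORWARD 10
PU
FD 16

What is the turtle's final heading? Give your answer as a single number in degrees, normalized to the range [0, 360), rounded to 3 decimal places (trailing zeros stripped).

Answer: 86

Derivation:
Executing turtle program step by step:
Start: pos=(0,0), heading=0, pen down
RT 180: heading 0 -> 180
RT 94: heading 180 -> 86
FD 10: (0,0) -> (0.698,9.976) [heading=86, draw]
PU: pen up
FD 16: (0.698,9.976) -> (1.814,25.937) [heading=86, move]
Final: pos=(1.814,25.937), heading=86, 1 segment(s) drawn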